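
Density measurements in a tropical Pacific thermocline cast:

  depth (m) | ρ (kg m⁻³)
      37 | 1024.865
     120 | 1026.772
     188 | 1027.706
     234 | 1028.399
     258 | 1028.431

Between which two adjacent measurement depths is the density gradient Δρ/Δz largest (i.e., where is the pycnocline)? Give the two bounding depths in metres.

37–120 m

Compute the density gradient over each adjacent pair:
  37–120 m: Δρ/Δz = 1.907/83 = 0.023 kg m⁻⁴
  120–188 m: Δρ/Δz = 0.934/68 = 0.014 kg m⁻⁴
  188–234 m: Δρ/Δz = 0.693/46 = 0.015 kg m⁻⁴
  234–258 m: Δρ/Δz = 0.032/24 = 1.3 × 10⁻³ kg m⁻⁴
The largest gradient is in the 37–120 m interval — the pycnocline.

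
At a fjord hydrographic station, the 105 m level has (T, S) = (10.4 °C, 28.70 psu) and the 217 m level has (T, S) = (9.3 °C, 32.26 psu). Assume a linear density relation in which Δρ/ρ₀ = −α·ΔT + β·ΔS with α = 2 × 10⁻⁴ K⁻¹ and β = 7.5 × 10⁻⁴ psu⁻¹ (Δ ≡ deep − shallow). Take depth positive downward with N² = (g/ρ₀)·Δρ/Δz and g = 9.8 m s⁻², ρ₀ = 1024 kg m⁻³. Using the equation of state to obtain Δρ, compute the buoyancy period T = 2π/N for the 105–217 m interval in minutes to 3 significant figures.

6.59 min

ΔT = -1.1 K, ΔS = +3.56 psu (deep − shallow).
Δρ/ρ₀ = −αΔT + βΔS = 2.20 × 10⁻⁴ + 2.67 × 10⁻³ = 2.89 × 10⁻³, so Δρ ≈ 2.959 kg m⁻³.
N² = (g/ρ₀)·Δρ/Δz = g·(Δρ/ρ₀)/Δz = 9.8 × 2.89 × 10⁻³ / 112 = 2.5288 × 10⁻⁴ s⁻².
N = √(2.5288 × 10⁻⁴) = 0.015902 rad s⁻¹ → T = 2π/N = 395.12 s = 6.5853 min ≈ 6.59 min.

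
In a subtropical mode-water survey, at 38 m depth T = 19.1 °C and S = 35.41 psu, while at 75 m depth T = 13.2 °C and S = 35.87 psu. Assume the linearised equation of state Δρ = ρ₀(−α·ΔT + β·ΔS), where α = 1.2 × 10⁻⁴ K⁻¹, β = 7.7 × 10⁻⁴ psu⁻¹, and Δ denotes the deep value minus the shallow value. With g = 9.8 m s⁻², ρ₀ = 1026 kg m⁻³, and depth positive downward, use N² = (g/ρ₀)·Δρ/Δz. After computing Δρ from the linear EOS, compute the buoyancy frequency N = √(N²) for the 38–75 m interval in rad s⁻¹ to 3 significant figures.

ΔT = -5.9 K, ΔS = +0.46 psu (deep − shallow).
Δρ/ρ₀ = −αΔT + βΔS = 7.08 × 10⁻⁴ + 3.542 × 10⁻⁴ = 1.0622 × 10⁻³, so Δρ ≈ 1.090 kg m⁻³.
N² = (g/ρ₀)·Δρ/Δz = g·(Δρ/ρ₀)/Δz = 9.8 × 1.0622 × 10⁻³ / 37 = 2.8134 × 10⁻⁴ s⁻².
N = √(2.8134 × 10⁻⁴) = 0.016773 rad s⁻¹ ≈ 0.0168 rad s⁻¹.

0.0168 rad s⁻¹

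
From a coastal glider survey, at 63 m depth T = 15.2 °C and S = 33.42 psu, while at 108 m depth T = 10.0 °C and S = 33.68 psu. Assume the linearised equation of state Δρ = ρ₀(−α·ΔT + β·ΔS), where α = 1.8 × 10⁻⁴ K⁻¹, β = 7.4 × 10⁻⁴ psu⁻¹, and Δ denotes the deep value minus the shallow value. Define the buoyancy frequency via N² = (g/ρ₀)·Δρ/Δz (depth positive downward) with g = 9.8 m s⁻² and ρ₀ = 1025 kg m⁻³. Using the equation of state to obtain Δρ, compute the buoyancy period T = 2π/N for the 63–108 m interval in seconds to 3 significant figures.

401 s

ΔT = -5.2 K, ΔS = +0.26 psu (deep − shallow).
Δρ/ρ₀ = −αΔT + βΔS = 9.36 × 10⁻⁴ + 1.924 × 10⁻⁴ = 1.1284 × 10⁻³, so Δρ ≈ 1.157 kg m⁻³.
N² = (g/ρ₀)·Δρ/Δz = g·(Δρ/ρ₀)/Δz = 9.8 × 1.1284 × 10⁻³ / 45 = 2.4574 × 10⁻⁴ s⁻².
N = √(2.4574 × 10⁻⁴) = 0.015676 rad s⁻¹ → T = 2π/N = 400.82 s ≈ 401 s.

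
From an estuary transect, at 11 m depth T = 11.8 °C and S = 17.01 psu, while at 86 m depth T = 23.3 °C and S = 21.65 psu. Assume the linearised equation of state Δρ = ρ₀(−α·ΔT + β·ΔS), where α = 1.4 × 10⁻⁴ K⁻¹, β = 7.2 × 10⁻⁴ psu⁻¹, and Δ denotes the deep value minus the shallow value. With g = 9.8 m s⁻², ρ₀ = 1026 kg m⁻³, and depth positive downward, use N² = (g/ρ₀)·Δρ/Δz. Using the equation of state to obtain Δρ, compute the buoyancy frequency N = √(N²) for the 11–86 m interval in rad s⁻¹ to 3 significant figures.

ΔT = +11.5 K, ΔS = +4.64 psu (deep − shallow).
Δρ/ρ₀ = −αΔT + βΔS = -1.61 × 10⁻³ + 3.3408 × 10⁻³ = 1.7308 × 10⁻³, so Δρ ≈ 1.776 kg m⁻³.
N² = (g/ρ₀)·Δρ/Δz = g·(Δρ/ρ₀)/Δz = 9.8 × 1.7308 × 10⁻³ / 75 = 2.2616 × 10⁻⁴ s⁻².
N = √(2.2616 × 10⁻⁴) = 0.015039 rad s⁻¹ ≈ 0.0150 rad s⁻¹.

0.0150 rad s⁻¹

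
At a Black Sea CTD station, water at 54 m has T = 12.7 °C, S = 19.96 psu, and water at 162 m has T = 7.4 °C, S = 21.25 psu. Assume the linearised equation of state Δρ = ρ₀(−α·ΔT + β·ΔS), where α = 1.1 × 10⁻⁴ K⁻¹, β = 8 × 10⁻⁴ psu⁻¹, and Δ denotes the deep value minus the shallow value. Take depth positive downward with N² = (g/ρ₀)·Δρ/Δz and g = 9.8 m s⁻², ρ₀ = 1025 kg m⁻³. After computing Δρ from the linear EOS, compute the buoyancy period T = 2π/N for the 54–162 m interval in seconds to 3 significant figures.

519 s

ΔT = -5.3 K, ΔS = +1.29 psu (deep − shallow).
Δρ/ρ₀ = −αΔT + βΔS = 5.83 × 10⁻⁴ + 1.032 × 10⁻³ = 1.615 × 10⁻³, so Δρ ≈ 1.655 kg m⁻³.
N² = (g/ρ₀)·Δρ/Δz = g·(Δρ/ρ₀)/Δz = 9.8 × 1.615 × 10⁻³ / 108 = 1.4655 × 10⁻⁴ s⁻².
N = √(1.4655 × 10⁻⁴) = 0.012106 rad s⁻¹ → T = 2π/N = 519.01 s ≈ 519 s.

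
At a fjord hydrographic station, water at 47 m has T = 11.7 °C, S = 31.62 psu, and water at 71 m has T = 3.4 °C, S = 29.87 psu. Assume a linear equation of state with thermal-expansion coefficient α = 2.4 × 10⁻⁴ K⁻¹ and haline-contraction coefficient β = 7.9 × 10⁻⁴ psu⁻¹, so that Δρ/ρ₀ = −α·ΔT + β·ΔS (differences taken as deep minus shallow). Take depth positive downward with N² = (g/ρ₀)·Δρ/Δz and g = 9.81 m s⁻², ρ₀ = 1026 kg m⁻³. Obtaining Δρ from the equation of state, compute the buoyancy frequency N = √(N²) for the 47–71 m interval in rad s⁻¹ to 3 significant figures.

ΔT = -8.3 K, ΔS = -1.75 psu (deep − shallow).
Δρ/ρ₀ = −αΔT + βΔS = 1.992 × 10⁻³ − 1.3825 × 10⁻³ = 6.095 × 10⁻⁴, so Δρ ≈ 0.6253 kg m⁻³.
N² = (g/ρ₀)·Δρ/Δz = g·(Δρ/ρ₀)/Δz = 9.81 × 6.095 × 10⁻⁴ / 24 = 2.4913 × 10⁻⁴ s⁻².
N = √(2.4913 × 10⁻⁴) = 0.015784 rad s⁻¹ ≈ 0.0158 rad s⁻¹.

0.0158 rad s⁻¹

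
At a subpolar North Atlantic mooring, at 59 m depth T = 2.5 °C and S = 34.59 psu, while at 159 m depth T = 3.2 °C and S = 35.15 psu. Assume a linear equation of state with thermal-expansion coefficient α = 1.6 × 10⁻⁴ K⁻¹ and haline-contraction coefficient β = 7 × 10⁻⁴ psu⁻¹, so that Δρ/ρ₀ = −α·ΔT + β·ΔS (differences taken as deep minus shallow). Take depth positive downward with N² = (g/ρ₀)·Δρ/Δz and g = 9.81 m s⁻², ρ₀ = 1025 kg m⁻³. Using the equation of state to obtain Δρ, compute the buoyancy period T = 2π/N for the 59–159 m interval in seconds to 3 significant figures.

ΔT = +0.7 K, ΔS = +0.56 psu (deep − shallow).
Δρ/ρ₀ = −αΔT + βΔS = -1.12 × 10⁻⁴ + 3.92 × 10⁻⁴ = 2.80 × 10⁻⁴, so Δρ ≈ 0.2870 kg m⁻³.
N² = (g/ρ₀)·Δρ/Δz = g·(Δρ/ρ₀)/Δz = 9.81 × 2.80 × 10⁻⁴ / 100 = 2.7468 × 10⁻⁵ s⁻².
N = √(2.7468 × 10⁻⁵) = 5.2410 × 10⁻³ rad s⁻¹ → T = 2π/N = 1.1989 × 10³ s ≈ 1.20 × 10³ s.

1.20 × 10³ s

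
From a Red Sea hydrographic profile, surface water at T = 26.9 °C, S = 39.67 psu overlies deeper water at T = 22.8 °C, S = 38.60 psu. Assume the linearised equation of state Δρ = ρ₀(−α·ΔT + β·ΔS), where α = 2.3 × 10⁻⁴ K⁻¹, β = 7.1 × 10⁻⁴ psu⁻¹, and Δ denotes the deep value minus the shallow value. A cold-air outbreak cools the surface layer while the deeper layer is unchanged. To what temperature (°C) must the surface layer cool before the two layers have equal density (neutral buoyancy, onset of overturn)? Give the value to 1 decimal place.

26.1 °C

Neutral buoyancy requires Δρ = 0, i.e. −α(T_deep − T_surf′) + β(S_deep − S_surf) = 0.
T_surf′ = T_deep − (β/α)·ΔS = 22.8 − (7.1 × 10⁻⁴/2.3 × 10⁻⁴)·(-1.07) = 26.103 °C.
Cooling required: 26.9 − (26.103) = 0.797 °C.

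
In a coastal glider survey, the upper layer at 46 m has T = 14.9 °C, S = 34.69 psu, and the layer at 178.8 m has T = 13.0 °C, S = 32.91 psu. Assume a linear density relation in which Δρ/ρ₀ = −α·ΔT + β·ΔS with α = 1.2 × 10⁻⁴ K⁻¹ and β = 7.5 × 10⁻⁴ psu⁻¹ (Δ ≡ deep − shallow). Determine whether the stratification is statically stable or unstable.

ΔT = 13.0 − 14.9 = -1.9 K and ΔS = 32.91 − 34.69 = -1.78 psu (deep − shallow).
−αΔT = 2.28 × 10⁻⁴; βΔS = -1.335 × 10⁻³; sum Δρ/ρ₀ = -1.107 × 10⁻³.
Δρ/ρ₀ < 0, so Δρ < 0: deeper water is lighter → statically unstable; the column would overturn.

unstable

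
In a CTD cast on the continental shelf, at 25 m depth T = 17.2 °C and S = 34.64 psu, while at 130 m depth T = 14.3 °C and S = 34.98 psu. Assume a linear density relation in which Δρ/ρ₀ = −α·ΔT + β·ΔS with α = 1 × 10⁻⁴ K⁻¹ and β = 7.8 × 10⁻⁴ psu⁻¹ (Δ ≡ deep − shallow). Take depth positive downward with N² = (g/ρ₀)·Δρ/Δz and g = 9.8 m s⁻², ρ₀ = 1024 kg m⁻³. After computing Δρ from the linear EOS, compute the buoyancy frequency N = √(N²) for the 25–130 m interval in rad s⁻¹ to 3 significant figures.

ΔT = -2.9 K, ΔS = +0.34 psu (deep − shallow).
Δρ/ρ₀ = −αΔT + βΔS = 2.90 × 10⁻⁴ + 2.652 × 10⁻⁴ = 5.552 × 10⁻⁴, so Δρ ≈ 0.5685 kg m⁻³.
N² = (g/ρ₀)·Δρ/Δz = g·(Δρ/ρ₀)/Δz = 9.8 × 5.552 × 10⁻⁴ / 105 = 5.1819 × 10⁻⁵ s⁻².
N = √(5.1819 × 10⁻⁵) = 7.1985 × 10⁻³ rad s⁻¹ ≈ 7.20 × 10⁻³ rad s⁻¹.

7.20 × 10⁻³ rad s⁻¹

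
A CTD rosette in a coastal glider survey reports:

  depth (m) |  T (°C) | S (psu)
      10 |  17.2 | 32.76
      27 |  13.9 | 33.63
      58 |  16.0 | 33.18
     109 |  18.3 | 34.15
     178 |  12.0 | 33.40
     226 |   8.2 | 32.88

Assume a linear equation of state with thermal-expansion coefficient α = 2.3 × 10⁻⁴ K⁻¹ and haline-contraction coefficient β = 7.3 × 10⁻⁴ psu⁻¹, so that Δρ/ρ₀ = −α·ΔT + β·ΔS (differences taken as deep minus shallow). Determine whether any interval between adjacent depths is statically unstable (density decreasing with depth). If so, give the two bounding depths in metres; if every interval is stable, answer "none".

Evaluate Δρ/ρ₀ = −αΔT + βΔS across each adjacent pair:
  10–27 m: −αΔT+βΔS = −(2.3 × 10⁻⁴)(-3.3)+(7.3 × 10⁻⁴)(+0.87) = 1.4 × 10⁻³ → stable
  27–58 m: −αΔT+βΔS = −(2.3 × 10⁻⁴)(+2.1)+(7.3 × 10⁻⁴)(-0.45) = -8.1 × 10⁻⁴ → UNSTABLE
  58–109 m: −αΔT+βΔS = −(2.3 × 10⁻⁴)(+2.3)+(7.3 × 10⁻⁴)(+0.97) = 1.8 × 10⁻⁴ → stable
  109–178 m: −αΔT+βΔS = −(2.3 × 10⁻⁴)(-6.3)+(7.3 × 10⁻⁴)(-0.75) = 9.0 × 10⁻⁴ → stable
  178–226 m: −αΔT+βΔS = −(2.3 × 10⁻⁴)(-3.8)+(7.3 × 10⁻⁴)(-0.52) = 4.9 × 10⁻⁴ → stable
The 27–58 m interval has Δρ < 0: lighter water underlies denser water.

27–58 m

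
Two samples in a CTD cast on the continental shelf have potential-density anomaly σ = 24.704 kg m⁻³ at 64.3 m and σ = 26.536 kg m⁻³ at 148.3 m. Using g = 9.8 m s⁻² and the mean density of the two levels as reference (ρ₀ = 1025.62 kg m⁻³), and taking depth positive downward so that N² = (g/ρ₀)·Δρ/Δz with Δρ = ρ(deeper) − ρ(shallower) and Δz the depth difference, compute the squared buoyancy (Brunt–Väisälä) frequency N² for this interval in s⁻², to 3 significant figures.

Δρ = 1026.536 − 1024.704 = 1.832 kg m⁻³ over Δz = 148.3 − 64.3 = 84 m.
N² = (9.8/1025.62) × (1.832/84) = 2.0839 × 10⁻⁴ s⁻² ≈ 2.08 × 10⁻⁴ s⁻².

2.08 × 10⁻⁴ s⁻²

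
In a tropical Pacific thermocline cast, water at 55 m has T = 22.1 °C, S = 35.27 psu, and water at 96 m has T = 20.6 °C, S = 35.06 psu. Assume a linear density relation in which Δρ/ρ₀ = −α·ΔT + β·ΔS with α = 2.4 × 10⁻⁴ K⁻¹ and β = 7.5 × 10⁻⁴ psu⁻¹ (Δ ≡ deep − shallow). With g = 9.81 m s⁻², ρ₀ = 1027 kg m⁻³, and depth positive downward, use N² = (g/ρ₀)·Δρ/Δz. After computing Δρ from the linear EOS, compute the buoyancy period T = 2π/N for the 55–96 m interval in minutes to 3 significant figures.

15.0 min

ΔT = -1.5 K, ΔS = -0.21 psu (deep − shallow).
Δρ/ρ₀ = −αΔT + βΔS = 3.60 × 10⁻⁴ − 1.575 × 10⁻⁴ = 2.025 × 10⁻⁴, so Δρ ≈ 0.2080 kg m⁻³.
N² = (g/ρ₀)·Δρ/Δz = g·(Δρ/ρ₀)/Δz = 9.81 × 2.025 × 10⁻⁴ / 41 = 4.8452 × 10⁻⁵ s⁻².
N = √(4.8452 × 10⁻⁵) = 6.9607 × 10⁻³ rad s⁻¹ → T = 2π/N = 902.67 s = 15.044 min ≈ 15.0 min.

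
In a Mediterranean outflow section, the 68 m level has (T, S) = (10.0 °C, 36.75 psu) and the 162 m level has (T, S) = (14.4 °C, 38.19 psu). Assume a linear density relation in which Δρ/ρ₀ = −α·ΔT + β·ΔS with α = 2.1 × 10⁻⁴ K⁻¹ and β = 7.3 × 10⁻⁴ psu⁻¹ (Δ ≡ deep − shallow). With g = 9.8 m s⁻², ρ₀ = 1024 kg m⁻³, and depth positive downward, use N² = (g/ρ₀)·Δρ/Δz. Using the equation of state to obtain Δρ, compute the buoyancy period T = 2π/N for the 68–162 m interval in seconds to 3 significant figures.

ΔT = +4.4 K, ΔS = +1.44 psu (deep − shallow).
Δρ/ρ₀ = −αΔT + βΔS = -9.24 × 10⁻⁴ + 1.0512 × 10⁻³ = 1.272 × 10⁻⁴, so Δρ ≈ 0.1303 kg m⁻³.
N² = (g/ρ₀)·Δρ/Δz = g·(Δρ/ρ₀)/Δz = 9.8 × 1.272 × 10⁻⁴ / 94 = 1.3261 × 10⁻⁵ s⁻².
N = √(1.3261 × 10⁻⁵) = 3.6416 × 10⁻³ rad s⁻¹ → T = 2π/N = 1.7254 × 10³ s ≈ 1.73 × 10³ s.

1.73 × 10³ s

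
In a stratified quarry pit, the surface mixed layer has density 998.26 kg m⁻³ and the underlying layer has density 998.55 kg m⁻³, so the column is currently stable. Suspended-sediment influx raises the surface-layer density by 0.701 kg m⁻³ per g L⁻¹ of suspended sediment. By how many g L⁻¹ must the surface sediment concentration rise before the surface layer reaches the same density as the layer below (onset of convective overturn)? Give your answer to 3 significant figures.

Density deficit of the surface layer: 998.55 − 998.26 = 0.29 kg m⁻³.
Required change = 0.29 / 0.701 = 0.414 g L⁻¹.

0.414 g L⁻¹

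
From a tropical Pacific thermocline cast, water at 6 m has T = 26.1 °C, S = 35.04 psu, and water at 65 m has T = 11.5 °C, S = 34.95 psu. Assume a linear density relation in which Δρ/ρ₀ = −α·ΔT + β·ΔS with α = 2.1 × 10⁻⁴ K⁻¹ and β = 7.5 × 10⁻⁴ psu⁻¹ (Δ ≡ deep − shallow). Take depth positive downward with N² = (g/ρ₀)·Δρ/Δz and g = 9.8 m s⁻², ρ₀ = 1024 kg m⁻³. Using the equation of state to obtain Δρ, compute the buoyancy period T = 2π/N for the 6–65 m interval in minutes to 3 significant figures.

ΔT = -14.6 K, ΔS = -0.09 psu (deep − shallow).
Δρ/ρ₀ = −αΔT + βΔS = 3.066 × 10⁻³ − 6.75 × 10⁻⁵ = 2.9985 × 10⁻³, so Δρ ≈ 3.070 kg m⁻³.
N² = (g/ρ₀)·Δρ/Δz = g·(Δρ/ρ₀)/Δz = 9.8 × 2.9985 × 10⁻³ / 59 = 4.9806 × 10⁻⁴ s⁻².
N = √(4.9806 × 10⁻⁴) = 0.022317 rad s⁻¹ → T = 2π/N = 281.54 s = 4.6923 min ≈ 4.69 min.

4.69 min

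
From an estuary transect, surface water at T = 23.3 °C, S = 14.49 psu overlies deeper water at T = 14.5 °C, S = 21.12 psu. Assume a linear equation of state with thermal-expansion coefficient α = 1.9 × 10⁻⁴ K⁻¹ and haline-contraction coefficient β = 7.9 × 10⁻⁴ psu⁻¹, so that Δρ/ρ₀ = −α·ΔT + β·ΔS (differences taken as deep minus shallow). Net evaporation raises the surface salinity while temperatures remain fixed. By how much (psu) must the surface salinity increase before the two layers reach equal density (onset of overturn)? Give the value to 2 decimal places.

8.75 psu

Neutral buoyancy requires −α(T_deep − T_surf) + β(S_deep − S_surf′) = 0.
S_surf′ = S_deep − (α/β)·ΔT = 21.12 − (1.9 × 10⁻⁴/7.9 × 10⁻⁴)·(-8.8) = 23.2365 psu.
Increase required: 23.2365 − 14.49 = 8.7465 psu.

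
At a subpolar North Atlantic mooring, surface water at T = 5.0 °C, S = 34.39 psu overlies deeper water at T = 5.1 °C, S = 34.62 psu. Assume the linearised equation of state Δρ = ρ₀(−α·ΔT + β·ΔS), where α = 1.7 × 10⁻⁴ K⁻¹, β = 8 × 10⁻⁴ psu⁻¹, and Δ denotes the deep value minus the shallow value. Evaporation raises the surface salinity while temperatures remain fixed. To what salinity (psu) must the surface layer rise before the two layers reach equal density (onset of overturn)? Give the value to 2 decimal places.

Neutral buoyancy requires −α(T_deep − T_surf) + β(S_deep − S_surf′) = 0.
S_surf′ = S_deep − (α/β)·ΔT = 34.62 − (1.7 × 10⁻⁴/8 × 10⁻⁴)·(+0.1) = 34.5987 psu.
Increase required: 34.5987 − 34.39 = 0.2087 psu.

34.60 psu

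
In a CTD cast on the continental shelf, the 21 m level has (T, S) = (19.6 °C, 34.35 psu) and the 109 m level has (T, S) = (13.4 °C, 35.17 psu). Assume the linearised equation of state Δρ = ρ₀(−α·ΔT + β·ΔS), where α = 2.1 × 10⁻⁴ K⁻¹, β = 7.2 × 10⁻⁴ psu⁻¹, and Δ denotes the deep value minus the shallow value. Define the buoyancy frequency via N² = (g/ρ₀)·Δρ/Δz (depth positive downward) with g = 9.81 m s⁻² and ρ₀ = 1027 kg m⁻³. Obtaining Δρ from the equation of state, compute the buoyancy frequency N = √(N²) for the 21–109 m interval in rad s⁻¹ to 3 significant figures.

ΔT = -6.2 K, ΔS = +0.82 psu (deep − shallow).
Δρ/ρ₀ = −αΔT + βΔS = 1.302 × 10⁻³ + 5.904 × 10⁻⁴ = 1.8924 × 10⁻³, so Δρ ≈ 1.943 kg m⁻³.
N² = (g/ρ₀)·Δρ/Δz = g·(Δρ/ρ₀)/Δz = 9.81 × 1.8924 × 10⁻³ / 88 = 2.1096 × 10⁻⁴ s⁻².
N = √(2.1096 × 10⁻⁴) = 0.014524 rad s⁻¹ ≈ 0.0145 rad s⁻¹.

0.0145 rad s⁻¹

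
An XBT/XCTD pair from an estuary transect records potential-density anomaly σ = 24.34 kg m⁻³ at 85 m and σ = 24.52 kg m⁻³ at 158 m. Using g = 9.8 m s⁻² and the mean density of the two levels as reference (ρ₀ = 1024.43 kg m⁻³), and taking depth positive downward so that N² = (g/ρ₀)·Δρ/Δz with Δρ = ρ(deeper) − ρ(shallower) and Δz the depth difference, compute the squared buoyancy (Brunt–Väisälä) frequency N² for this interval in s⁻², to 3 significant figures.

Δρ = 1024.52 − 1024.34 = 0.18 kg m⁻³ over Δz = 158 − 85 = 73 m.
N² = (9.8/1024.43) × (0.18/73) = 2.3588 × 10⁻⁵ s⁻² ≈ 2.36 × 10⁻⁵ s⁻².

2.36 × 10⁻⁵ s⁻²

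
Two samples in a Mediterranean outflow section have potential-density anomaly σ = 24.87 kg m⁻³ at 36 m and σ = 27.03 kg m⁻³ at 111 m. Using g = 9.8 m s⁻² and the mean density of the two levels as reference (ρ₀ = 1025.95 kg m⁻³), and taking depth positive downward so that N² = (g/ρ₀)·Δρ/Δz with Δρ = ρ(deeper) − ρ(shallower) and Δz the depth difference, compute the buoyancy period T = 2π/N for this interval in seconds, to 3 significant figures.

Δρ = 1027.03 − 1024.87 = 2.16 kg m⁻³ over Δz = 111 − 36 = 75 m.
N² = (9.8/1025.95) × (2.16/75) = 2.7510 × 10⁻⁴ s⁻².
N = √(2.7510 × 10⁻⁴) = 0.016586 rad s⁻¹, so T = 2π/N = 378.82 s ≈ 379 s.

379 s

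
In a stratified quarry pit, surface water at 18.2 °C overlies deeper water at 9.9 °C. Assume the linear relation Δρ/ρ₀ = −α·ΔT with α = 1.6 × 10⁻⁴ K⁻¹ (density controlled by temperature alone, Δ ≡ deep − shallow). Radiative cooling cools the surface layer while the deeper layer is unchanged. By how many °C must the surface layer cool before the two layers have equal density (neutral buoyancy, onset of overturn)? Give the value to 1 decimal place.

With temperature the only control, equal density requires T_surf′ = T_deep.
T_surf′ = 9.9 °C.
Cooling required: 18.2 − 9.9 = 8.3 °C.

8.3 °C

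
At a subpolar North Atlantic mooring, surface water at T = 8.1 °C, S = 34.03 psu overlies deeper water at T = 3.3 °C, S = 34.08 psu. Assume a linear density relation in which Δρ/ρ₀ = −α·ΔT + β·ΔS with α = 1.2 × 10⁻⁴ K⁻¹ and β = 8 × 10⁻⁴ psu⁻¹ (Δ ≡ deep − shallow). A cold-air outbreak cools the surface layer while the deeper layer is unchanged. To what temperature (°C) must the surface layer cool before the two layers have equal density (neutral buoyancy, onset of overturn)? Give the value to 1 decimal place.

Neutral buoyancy requires Δρ = 0, i.e. −α(T_deep − T_surf′) + β(S_deep − S_surf) = 0.
T_surf′ = T_deep − (β/α)·ΔS = 3.3 − (8 × 10⁻⁴/1.2 × 10⁻⁴)·(+0.05) = 2.967 °C.
Cooling required: 8.1 − (2.967) = 5.133 °C.

3.0 °C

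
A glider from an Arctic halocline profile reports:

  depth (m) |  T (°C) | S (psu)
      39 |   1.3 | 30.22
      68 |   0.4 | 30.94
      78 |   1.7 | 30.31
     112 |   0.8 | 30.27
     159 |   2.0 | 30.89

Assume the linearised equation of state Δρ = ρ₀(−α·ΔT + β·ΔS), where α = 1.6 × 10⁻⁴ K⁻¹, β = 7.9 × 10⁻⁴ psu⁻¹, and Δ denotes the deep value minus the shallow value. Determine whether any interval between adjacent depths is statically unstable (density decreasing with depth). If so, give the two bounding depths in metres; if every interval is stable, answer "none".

68–78 m

Evaluate Δρ/ρ₀ = −αΔT + βΔS across each adjacent pair:
  39–68 m: −αΔT+βΔS = −(1.6 × 10⁻⁴)(-0.9)+(7.9 × 10⁻⁴)(+0.72) = 7.1 × 10⁻⁴ → stable
  68–78 m: −αΔT+βΔS = −(1.6 × 10⁻⁴)(+1.3)+(7.9 × 10⁻⁴)(-0.63) = -7.1 × 10⁻⁴ → UNSTABLE
  78–112 m: −αΔT+βΔS = −(1.6 × 10⁻⁴)(-0.9)+(7.9 × 10⁻⁴)(-0.04) = 1.1 × 10⁻⁴ → stable
  112–159 m: −αΔT+βΔS = −(1.6 × 10⁻⁴)(+1.2)+(7.9 × 10⁻⁴)(+0.62) = 3.0 × 10⁻⁴ → stable
The 68–78 m interval has Δρ < 0: lighter water underlies denser water.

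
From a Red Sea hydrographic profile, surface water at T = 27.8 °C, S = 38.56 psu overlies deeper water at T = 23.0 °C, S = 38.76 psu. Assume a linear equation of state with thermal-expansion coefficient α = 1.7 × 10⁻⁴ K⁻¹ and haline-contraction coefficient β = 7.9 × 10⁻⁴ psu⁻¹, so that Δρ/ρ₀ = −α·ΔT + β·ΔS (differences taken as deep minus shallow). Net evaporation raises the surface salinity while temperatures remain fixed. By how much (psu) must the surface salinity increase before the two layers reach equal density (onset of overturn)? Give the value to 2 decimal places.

Neutral buoyancy requires −α(T_deep − T_surf) + β(S_deep − S_surf′) = 0.
S_surf′ = S_deep − (α/β)·ΔT = 38.76 − (1.7 × 10⁻⁴/7.9 × 10⁻⁴)·(-4.8) = 39.7929 psu.
Increase required: 39.7929 − 38.56 = 1.2329 psu.

1.23 psu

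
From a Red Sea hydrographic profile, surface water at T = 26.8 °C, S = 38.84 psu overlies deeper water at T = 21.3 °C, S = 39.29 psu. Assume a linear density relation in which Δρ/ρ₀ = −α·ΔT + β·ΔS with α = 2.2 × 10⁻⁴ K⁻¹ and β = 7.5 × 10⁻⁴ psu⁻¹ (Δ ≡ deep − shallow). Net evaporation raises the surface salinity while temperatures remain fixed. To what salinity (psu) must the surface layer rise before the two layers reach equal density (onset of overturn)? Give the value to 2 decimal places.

Neutral buoyancy requires −α(T_deep − T_surf) + β(S_deep − S_surf′) = 0.
S_surf′ = S_deep − (α/β)·ΔT = 39.29 − (2.2 × 10⁻⁴/7.5 × 10⁻⁴)·(-5.5) = 40.9033 psu.
Increase required: 40.9033 − 38.84 = 2.0633 psu.

40.90 psu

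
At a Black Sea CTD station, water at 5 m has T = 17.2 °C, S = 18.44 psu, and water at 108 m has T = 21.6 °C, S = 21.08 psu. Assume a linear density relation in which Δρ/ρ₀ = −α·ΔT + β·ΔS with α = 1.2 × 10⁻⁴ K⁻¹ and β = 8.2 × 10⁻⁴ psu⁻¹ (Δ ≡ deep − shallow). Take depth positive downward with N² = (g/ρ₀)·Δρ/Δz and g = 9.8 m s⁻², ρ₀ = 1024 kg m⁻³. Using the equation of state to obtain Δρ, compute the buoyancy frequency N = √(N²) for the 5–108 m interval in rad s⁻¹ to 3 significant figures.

0.0125 rad s⁻¹

ΔT = +4.4 K, ΔS = +2.64 psu (deep − shallow).
Δρ/ρ₀ = −αΔT + βΔS = -5.28 × 10⁻⁴ + 2.1648 × 10⁻³ = 1.6368 × 10⁻³, so Δρ ≈ 1.676 kg m⁻³.
N² = (g/ρ₀)·Δρ/Δz = g·(Δρ/ρ₀)/Δz = 9.8 × 1.6368 × 10⁻³ / 103 = 1.5573 × 10⁻⁴ s⁻².
N = √(1.5573 × 10⁻⁴) = 0.012479 rad s⁻¹ ≈ 0.0125 rad s⁻¹.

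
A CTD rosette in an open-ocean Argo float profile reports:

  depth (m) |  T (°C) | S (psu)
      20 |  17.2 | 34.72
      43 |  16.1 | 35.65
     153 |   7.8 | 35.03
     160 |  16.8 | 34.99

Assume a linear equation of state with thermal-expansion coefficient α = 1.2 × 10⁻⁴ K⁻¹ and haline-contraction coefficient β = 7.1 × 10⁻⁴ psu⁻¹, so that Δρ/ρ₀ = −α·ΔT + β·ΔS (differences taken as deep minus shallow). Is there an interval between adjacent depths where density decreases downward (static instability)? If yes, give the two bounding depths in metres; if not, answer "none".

Evaluate Δρ/ρ₀ = −αΔT + βΔS across each adjacent pair:
  20–43 m: −αΔT+βΔS = −(1.2 × 10⁻⁴)(-1.1)+(7.1 × 10⁻⁴)(+0.93) = 7.9 × 10⁻⁴ → stable
  43–153 m: −αΔT+βΔS = −(1.2 × 10⁻⁴)(-8.3)+(7.1 × 10⁻⁴)(-0.62) = 5.6 × 10⁻⁴ → stable
  153–160 m: −αΔT+βΔS = −(1.2 × 10⁻⁴)(+9.0)+(7.1 × 10⁻⁴)(-0.04) = -1.1 × 10⁻³ → UNSTABLE
The 153–160 m interval has Δρ < 0: lighter water underlies denser water.

153–160 m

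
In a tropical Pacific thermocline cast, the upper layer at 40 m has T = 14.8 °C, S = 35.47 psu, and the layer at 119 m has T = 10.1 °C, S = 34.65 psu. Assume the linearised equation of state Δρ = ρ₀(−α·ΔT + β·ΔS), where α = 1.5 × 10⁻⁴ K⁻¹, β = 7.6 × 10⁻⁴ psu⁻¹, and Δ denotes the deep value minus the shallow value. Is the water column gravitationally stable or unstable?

stable

ΔT = 10.1 − 14.8 = -4.7 K and ΔS = 34.65 − 35.47 = -0.82 psu (deep − shallow).
−αΔT = 7.05 × 10⁻⁴; βΔS = -6.232 × 10⁻⁴; sum Δρ/ρ₀ = 8.18 × 10⁻⁵.
Δρ/ρ₀ > 0, so Δρ > 0: deeper water is denser → statically stable.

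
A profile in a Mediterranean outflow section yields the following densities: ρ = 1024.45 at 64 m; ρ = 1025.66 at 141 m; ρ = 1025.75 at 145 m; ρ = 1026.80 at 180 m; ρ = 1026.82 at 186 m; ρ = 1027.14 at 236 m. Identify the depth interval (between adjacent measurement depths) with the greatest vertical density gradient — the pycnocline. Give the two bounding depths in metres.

145–180 m

Compute the density gradient over each adjacent pair:
  64–141 m: Δρ/Δz = 1.21/77 = 0.016 kg m⁻⁴
  141–145 m: Δρ/Δz = 0.09/4 = 0.022 kg m⁻⁴
  145–180 m: Δρ/Δz = 1.05/35 = 0.030 kg m⁻⁴
  180–186 m: Δρ/Δz = 0.02/6 = 3.3 × 10⁻³ kg m⁻⁴
  186–236 m: Δρ/Δz = 0.32/50 = 6.4 × 10⁻³ kg m⁻⁴
The largest gradient is in the 145–180 m interval — the pycnocline.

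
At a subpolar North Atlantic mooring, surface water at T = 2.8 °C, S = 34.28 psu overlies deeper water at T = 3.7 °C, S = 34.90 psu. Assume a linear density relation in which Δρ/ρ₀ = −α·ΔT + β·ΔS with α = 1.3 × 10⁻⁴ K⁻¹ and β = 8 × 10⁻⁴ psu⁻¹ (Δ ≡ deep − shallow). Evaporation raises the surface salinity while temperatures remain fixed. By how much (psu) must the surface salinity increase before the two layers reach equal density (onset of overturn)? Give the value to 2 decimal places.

Neutral buoyancy requires −α(T_deep − T_surf) + β(S_deep − S_surf′) = 0.
S_surf′ = S_deep − (α/β)·ΔT = 34.90 − (1.3 × 10⁻⁴/8 × 10⁻⁴)·(+0.9) = 34.7537 psu.
Increase required: 34.7537 − 34.28 = 0.4737 psu.

0.47 psu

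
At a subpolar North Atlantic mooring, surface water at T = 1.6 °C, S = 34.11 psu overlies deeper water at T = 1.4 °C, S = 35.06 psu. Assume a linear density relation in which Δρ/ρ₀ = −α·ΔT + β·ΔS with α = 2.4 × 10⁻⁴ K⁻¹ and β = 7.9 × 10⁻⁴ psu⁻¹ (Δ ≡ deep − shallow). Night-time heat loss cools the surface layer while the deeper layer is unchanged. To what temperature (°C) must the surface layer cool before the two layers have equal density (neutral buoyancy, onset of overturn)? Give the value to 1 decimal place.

Neutral buoyancy requires Δρ = 0, i.e. −α(T_deep − T_surf′) + β(S_deep − S_surf) = 0.
T_surf′ = T_deep − (β/α)·ΔS = 1.4 − (7.9 × 10⁻⁴/2.4 × 10⁻⁴)·(+0.95) = -1.727 °C.
Cooling required: 1.6 − (-1.727) = 3.327 °C.

-1.7 °C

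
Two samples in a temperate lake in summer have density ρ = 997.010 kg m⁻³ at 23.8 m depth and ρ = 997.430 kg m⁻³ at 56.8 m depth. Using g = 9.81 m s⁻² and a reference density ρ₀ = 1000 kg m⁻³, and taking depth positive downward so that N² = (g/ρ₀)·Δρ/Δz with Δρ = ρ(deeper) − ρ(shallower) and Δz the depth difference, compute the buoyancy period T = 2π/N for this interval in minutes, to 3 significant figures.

Δρ = 997.430 − 997.010 = 0.420 kg m⁻³ over Δz = 56.8 − 23.8 = 33 m.
N² = (9.81/1000) × (0.420/33) = 1.2485 × 10⁻⁴ s⁻².
N = √(1.2485 × 10⁻⁴) = 0.011174 rad s⁻¹, so T = 2π/N = 562.30 s = 9.3717 min ≈ 9.37 min.

9.37 min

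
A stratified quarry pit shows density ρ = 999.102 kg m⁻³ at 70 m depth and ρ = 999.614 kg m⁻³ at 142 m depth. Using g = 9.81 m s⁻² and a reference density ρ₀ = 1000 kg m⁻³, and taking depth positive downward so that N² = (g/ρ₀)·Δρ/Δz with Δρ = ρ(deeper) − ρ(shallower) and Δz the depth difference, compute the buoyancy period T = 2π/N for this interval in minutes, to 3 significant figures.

Δρ = 999.614 − 999.102 = 0.512 kg m⁻³ over Δz = 142 − 70 = 72 m.
N² = (9.81/1000) × (0.512/72) = 6.9760 × 10⁻⁵ s⁻².
N = √(6.9760 × 10⁻⁵) = 8.3522 × 10⁻³ rad s⁻¹, so T = 2π/N = 752.28 s = 12.538 min ≈ 12.5 min.

12.5 min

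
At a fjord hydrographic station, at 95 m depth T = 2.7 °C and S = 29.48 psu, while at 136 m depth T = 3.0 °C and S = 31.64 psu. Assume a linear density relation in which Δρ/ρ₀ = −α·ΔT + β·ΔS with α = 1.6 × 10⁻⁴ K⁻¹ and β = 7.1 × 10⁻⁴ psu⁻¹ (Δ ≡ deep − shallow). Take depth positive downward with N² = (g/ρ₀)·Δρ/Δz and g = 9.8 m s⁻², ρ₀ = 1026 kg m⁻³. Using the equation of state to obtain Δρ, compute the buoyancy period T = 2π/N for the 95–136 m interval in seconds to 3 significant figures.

333 s

ΔT = +0.3 K, ΔS = +2.16 psu (deep − shallow).
Δρ/ρ₀ = −αΔT + βΔS = -4.80 × 10⁻⁵ + 1.5336 × 10⁻³ = 1.4856 × 10⁻³, so Δρ ≈ 1.524 kg m⁻³.
N² = (g/ρ₀)·Δρ/Δz = g·(Δρ/ρ₀)/Δz = 9.8 × 1.4856 × 10⁻³ / 41 = 3.5509 × 10⁻⁴ s⁻².
N = √(3.5509 × 10⁻⁴) = 0.018844 rad s⁻¹ → T = 2π/N = 333.43 s ≈ 333 s.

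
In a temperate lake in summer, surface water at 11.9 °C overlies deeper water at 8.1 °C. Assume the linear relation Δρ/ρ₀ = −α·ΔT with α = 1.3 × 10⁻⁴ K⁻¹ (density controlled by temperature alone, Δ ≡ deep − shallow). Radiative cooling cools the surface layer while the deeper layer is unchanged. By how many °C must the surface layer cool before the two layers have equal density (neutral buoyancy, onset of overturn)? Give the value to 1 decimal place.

With temperature the only control, equal density requires T_surf′ = T_deep.
T_surf′ = 8.1 °C.
Cooling required: 11.9 − 8.1 = 3.8 °C.

3.8 °C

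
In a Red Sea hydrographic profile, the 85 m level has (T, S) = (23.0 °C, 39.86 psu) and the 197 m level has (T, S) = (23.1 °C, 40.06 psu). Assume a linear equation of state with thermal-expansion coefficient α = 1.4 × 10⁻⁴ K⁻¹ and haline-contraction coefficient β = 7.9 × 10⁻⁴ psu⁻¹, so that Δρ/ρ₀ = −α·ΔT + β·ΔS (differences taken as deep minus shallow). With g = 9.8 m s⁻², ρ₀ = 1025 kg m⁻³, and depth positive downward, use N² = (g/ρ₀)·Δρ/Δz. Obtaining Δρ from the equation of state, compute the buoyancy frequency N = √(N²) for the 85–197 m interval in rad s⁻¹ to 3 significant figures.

3.55 × 10⁻³ rad s⁻¹

ΔT = +0.1 K, ΔS = +0.20 psu (deep − shallow).
Δρ/ρ₀ = −αΔT + βΔS = -1.40 × 10⁻⁵ + 1.58 × 10⁻⁴ = 1.44 × 10⁻⁴, so Δρ ≈ 0.1476 kg m⁻³.
N² = (g/ρ₀)·Δρ/Δz = g·(Δρ/ρ₀)/Δz = 9.8 × 1.44 × 10⁻⁴ / 112 = 1.2600 × 10⁻⁵ s⁻².
N = √(1.2600 × 10⁻⁵) = 3.5496 × 10⁻³ rad s⁻¹ ≈ 3.55 × 10⁻³ rad s⁻¹.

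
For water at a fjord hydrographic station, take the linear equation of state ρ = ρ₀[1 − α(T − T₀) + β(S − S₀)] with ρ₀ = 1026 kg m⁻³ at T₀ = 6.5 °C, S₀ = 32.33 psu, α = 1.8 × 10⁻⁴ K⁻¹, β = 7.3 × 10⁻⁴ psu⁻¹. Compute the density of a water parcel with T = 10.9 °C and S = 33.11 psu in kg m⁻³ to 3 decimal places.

T − T₀ = +4.4 K, S − S₀ = +0.78 psu.
Bracket = 1 − α·(+4.4) + β·(+0.78) = 1 + (-2.226 × 10⁻⁴) = 0.9997774.
ρ = 1026 × 0.9997774 = 1025.772 kg m⁻³.

1025.772 kg m⁻³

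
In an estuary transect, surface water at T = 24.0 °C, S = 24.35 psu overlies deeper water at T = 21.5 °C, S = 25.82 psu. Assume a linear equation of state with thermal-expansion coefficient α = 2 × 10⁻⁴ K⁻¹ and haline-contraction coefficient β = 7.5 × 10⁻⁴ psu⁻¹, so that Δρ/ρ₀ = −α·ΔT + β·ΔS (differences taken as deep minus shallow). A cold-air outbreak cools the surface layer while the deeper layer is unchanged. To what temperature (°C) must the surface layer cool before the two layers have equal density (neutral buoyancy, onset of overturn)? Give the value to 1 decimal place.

16.0 °C

Neutral buoyancy requires Δρ = 0, i.e. −α(T_deep − T_surf′) + β(S_deep − S_surf) = 0.
T_surf′ = T_deep − (β/α)·ΔS = 21.5 − (7.5 × 10⁻⁴/2 × 10⁻⁴)·(+1.47) = 15.988 °C.
Cooling required: 24.0 − (15.988) = 8.012 °C.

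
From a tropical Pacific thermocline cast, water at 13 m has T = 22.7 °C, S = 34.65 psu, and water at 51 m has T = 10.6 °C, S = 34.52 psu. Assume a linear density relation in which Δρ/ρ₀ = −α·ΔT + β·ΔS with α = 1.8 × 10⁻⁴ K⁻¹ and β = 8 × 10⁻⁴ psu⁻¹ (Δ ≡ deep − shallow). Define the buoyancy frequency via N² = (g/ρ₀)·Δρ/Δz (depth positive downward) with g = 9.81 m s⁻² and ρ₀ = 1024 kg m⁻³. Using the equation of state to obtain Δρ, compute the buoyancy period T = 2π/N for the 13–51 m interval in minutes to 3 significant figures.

4.53 min

ΔT = -12.1 K, ΔS = -0.13 psu (deep − shallow).
Δρ/ρ₀ = −αΔT + βΔS = 2.178 × 10⁻³ − 1.04 × 10⁻⁴ = 2.074 × 10⁻³, so Δρ ≈ 2.124 kg m⁻³.
N² = (g/ρ₀)·Δρ/Δz = g·(Δρ/ρ₀)/Δz = 9.81 × 2.074 × 10⁻³ / 38 = 5.3542 × 10⁻⁴ s⁻².
N = √(5.3542 × 10⁻⁴) = 0.023139 rad s⁻¹ → T = 2π/N = 271.54 s = 4.5257 min ≈ 4.53 min.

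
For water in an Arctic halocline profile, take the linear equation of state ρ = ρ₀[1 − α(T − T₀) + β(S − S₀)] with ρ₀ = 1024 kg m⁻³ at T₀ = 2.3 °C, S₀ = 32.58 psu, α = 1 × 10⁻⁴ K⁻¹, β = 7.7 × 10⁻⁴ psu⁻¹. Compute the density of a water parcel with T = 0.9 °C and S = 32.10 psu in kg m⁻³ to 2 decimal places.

1023.76 kg m⁻³

T − T₀ = -1.4 K, S − S₀ = -0.48 psu.
Bracket = 1 − α·(-1.4) + β·(-0.48) = 1 + (-2.296 × 10⁻⁴) = 0.9997704.
ρ = 1024 × 0.9997704 = 1023.76 kg m⁻³.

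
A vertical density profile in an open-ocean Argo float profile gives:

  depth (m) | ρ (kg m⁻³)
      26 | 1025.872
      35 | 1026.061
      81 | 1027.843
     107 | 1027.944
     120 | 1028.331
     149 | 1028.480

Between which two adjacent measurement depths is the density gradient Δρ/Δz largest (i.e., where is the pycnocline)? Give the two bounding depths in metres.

Compute the density gradient over each adjacent pair:
  26–35 m: Δρ/Δz = 0.189/9 = 0.021 kg m⁻⁴
  35–81 m: Δρ/Δz = 1.782/46 = 0.039 kg m⁻⁴
  81–107 m: Δρ/Δz = 0.101/26 = 3.9 × 10⁻³ kg m⁻⁴
  107–120 m: Δρ/Δz = 0.387/13 = 0.030 kg m⁻⁴
  120–149 m: Δρ/Δz = 0.149/29 = 5.1 × 10⁻³ kg m⁻⁴
The largest gradient is in the 35–81 m interval — the pycnocline.

35–81 m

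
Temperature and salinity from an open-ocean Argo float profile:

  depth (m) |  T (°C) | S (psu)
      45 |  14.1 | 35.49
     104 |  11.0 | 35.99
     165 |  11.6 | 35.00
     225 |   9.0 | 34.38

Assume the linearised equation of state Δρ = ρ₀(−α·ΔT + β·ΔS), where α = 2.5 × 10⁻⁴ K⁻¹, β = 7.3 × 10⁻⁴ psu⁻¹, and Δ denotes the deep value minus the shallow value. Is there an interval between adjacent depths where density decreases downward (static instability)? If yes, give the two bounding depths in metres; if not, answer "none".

104–165 m

Evaluate Δρ/ρ₀ = −αΔT + βΔS across each adjacent pair:
  45–104 m: −αΔT+βΔS = −(2.5 × 10⁻⁴)(-3.1)+(7.3 × 10⁻⁴)(+0.50) = 1.1 × 10⁻³ → stable
  104–165 m: −αΔT+βΔS = −(2.5 × 10⁻⁴)(+0.6)+(7.3 × 10⁻⁴)(-0.99) = -8.7 × 10⁻⁴ → UNSTABLE
  165–225 m: −αΔT+βΔS = −(2.5 × 10⁻⁴)(-2.6)+(7.3 × 10⁻⁴)(-0.62) = 2.0 × 10⁻⁴ → stable
The 104–165 m interval has Δρ < 0: lighter water underlies denser water.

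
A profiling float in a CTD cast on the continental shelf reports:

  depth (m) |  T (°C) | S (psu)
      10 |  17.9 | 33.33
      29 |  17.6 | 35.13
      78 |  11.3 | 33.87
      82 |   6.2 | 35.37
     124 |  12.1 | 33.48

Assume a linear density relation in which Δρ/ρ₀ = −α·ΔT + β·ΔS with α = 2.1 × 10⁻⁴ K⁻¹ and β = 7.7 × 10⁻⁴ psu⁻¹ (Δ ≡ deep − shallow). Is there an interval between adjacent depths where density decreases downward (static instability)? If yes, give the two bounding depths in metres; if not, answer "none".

Evaluate Δρ/ρ₀ = −αΔT + βΔS across each adjacent pair:
  10–29 m: −αΔT+βΔS = −(2.1 × 10⁻⁴)(-0.3)+(7.7 × 10⁻⁴)(+1.80) = 1.4 × 10⁻³ → stable
  29–78 m: −αΔT+βΔS = −(2.1 × 10⁻⁴)(-6.3)+(7.7 × 10⁻⁴)(-1.26) = 3.5 × 10⁻⁴ → stable
  78–82 m: −αΔT+βΔS = −(2.1 × 10⁻⁴)(-5.1)+(7.7 × 10⁻⁴)(+1.50) = 2.2 × 10⁻³ → stable
  82–124 m: −αΔT+βΔS = −(2.1 × 10⁻⁴)(+5.9)+(7.7 × 10⁻⁴)(-1.89) = -2.7 × 10⁻³ → UNSTABLE
The 82–124 m interval has Δρ < 0: lighter water underlies denser water.

82–124 m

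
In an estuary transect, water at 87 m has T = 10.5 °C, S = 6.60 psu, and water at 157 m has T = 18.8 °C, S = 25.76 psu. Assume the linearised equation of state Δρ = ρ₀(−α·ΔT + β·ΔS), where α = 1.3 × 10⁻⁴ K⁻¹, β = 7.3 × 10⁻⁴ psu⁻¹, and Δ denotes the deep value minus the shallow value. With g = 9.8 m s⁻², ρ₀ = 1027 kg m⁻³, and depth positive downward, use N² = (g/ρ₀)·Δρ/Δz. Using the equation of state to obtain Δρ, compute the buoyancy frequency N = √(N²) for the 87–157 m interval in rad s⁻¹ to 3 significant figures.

ΔT = +8.3 K, ΔS = +19.16 psu (deep − shallow).
Δρ/ρ₀ = −αΔT + βΔS = -1.079 × 10⁻³ + 0.0139868 = 0.0129078, so Δρ ≈ 13.26 kg m⁻³.
N² = (g/ρ₀)·Δρ/Δz = g·(Δρ/ρ₀)/Δz = 9.8 × 0.0129078 / 70 = 1.8071 × 10⁻³ s⁻².
N = √(1.8071 × 10⁻³) = 0.042510 rad s⁻¹ ≈ 0.0425 rad s⁻¹.

0.0425 rad s⁻¹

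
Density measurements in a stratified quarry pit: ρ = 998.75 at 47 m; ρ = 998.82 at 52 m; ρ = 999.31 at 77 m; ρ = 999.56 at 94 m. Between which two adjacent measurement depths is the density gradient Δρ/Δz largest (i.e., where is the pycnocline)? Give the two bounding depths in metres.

52–77 m

Compute the density gradient over each adjacent pair:
  47–52 m: Δρ/Δz = 0.07/5 = 0.014 kg m⁻⁴
  52–77 m: Δρ/Δz = 0.49/25 = 0.020 kg m⁻⁴
  77–94 m: Δρ/Δz = 0.25/17 = 0.015 kg m⁻⁴
The largest gradient is in the 52–77 m interval — the pycnocline.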